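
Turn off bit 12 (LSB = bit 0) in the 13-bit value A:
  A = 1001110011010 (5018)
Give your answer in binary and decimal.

Mask = ~(1 << 12) = 0111111111111
Bit 12 of A is 1, so AND-ing with the mask clears it to 0.
  1001110011010
& 0111111111111
---------------
  0001110011010

Answer: 0001110011010 (922)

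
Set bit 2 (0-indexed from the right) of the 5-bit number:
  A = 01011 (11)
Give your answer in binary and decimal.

Mask = 1 << 2 = 00100
Bit 2 of A is 0, so OR-ing with the mask flips it to 1.
  01011
| 00100
-------
  01111

Answer: 01111 (15)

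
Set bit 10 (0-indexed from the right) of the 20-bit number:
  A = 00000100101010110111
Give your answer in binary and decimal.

Mask = 1 << 10 = 00000000010000000000
Bit 10 of A is 0, so OR-ing with the mask flips it to 1.
  00000100101010110111
| 00000000010000000000
----------------------
  00000100111010110111

Answer: 00000100111010110111 (20151)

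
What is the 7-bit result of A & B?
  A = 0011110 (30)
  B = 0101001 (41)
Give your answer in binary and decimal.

Apply & to each column (1 only where both bits are 1):
  0011110
& 0101001
---------
  0001000

Answer: 0001000 (8)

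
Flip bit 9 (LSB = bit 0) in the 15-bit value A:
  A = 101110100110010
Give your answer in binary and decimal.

Mask = 1 << 9 = 000001000000000
Bit 9 of A is 0; XOR with the mask flips it to 1.
  101110100110010
^ 000001000000000
-----------------
  101111100110010

Answer: 101111100110010 (24370)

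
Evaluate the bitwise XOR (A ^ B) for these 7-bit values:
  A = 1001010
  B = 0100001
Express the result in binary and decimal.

Apply ^ to each column (1 where bits differ):
  1001010
^ 0100001
---------
  1101011

Answer: 1101011 (107)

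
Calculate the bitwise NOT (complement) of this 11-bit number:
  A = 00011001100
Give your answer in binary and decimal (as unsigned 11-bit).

Flip each bit (0->1, 1->0):
  00011001100
  11100110011

Answer: 11100110011 (1843)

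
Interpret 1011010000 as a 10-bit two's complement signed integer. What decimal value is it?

MSB is 1, so the value is negative. Find the magnitude:
1. Invert bits:  0100101111
2. Add 1:        0100110000  = 304
3. Apply sign:   -304

Answer: -304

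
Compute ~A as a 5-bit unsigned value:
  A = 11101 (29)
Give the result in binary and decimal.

Flip each bit (0->1, 1->0):
  11101
  00010

Answer: 00010 (2)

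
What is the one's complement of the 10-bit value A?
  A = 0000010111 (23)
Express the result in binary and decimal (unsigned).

Flip each bit (0->1, 1->0):
  0000010111
  1111101000

Answer: 1111101000 (1000)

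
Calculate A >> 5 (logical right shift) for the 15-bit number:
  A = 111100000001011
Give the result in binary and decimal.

Logical shift right by 5: drop the bottom 5 bit(s), prepend 5 zero(s) on the left.
  111100000001011  ->  keep [1111000000], discard [01011], prepend 00000
= 000001111000000

Answer: 000001111000000 (960)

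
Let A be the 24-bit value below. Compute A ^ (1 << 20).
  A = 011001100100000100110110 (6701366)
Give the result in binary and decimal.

Mask = 1 << 20 = 000100000000000000000000
Bit 20 of A is 0; XOR with the mask flips it to 1.
  011001100100000100110110
^ 000100000000000000000000
--------------------------
  011101100100000100110110

Answer: 011101100100000100110110 (7749942)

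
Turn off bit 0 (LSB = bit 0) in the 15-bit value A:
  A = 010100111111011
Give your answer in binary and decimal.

Mask = ~(1 << 0) = 111111111111110
Bit 0 of A is 1, so AND-ing with the mask clears it to 0.
  010100111111011
& 111111111111110
-----------------
  010100111111010

Answer: 010100111111010 (10746)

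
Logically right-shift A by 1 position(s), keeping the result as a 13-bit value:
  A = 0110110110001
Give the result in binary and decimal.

Logical shift right by 1: drop the bottom 1 bit(s), prepend 1 zero(s) on the left.
  0110110110001  ->  keep [011011011000], discard [1], prepend 0
= 0011011011000

Answer: 0011011011000 (1752)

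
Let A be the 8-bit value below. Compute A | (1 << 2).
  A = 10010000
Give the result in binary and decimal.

Mask = 1 << 2 = 00000100
Bit 2 of A is 0, so OR-ing with the mask flips it to 1.
  10010000
| 00000100
----------
  10010100

Answer: 10010100 (148)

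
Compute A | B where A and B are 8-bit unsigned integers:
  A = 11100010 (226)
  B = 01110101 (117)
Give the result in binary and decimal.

Apply | to each column (1 where either bit is 1):
  11100010
| 01110101
----------
  11110111

Answer: 11110111 (247)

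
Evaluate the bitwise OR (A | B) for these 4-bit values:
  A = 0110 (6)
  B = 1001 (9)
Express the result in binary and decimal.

Apply | to each column (1 where either bit is 1):
  0110
| 1001
------
  1111

Answer: 1111 (15)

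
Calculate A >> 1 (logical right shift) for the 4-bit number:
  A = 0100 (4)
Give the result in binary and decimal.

Logical shift right by 1: drop the bottom 1 bit(s), prepend 1 zero(s) on the left.
  0100  ->  keep [010], discard [0], prepend 0
= 0010

Answer: 0010 (2)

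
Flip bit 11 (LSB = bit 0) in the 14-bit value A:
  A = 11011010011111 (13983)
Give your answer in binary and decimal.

Mask = 1 << 11 = 00100000000000
Bit 11 of A is 0; XOR with the mask flips it to 1.
  11011010011111
^ 00100000000000
----------------
  11111010011111

Answer: 11111010011111 (16031)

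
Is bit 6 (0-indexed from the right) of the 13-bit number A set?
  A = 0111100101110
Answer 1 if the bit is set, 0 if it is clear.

Bit 6 is the 7th from the right.
  0111100101110
        ^
That bit is 0.

Answer: 0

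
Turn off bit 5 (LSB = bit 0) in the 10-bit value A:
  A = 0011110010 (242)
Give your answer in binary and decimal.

Mask = ~(1 << 5) = 1111011111
Bit 5 of A is 1, so AND-ing with the mask clears it to 0.
  0011110010
& 1111011111
------------
  0011010010

Answer: 0011010010 (210)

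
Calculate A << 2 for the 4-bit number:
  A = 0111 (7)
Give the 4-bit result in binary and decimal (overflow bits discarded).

Shift left by 2: drop the top 2 bit(s), append 2 zero(s) on the right.
  0111  ->  discard [01], keep [11], append 00
= 1100

Answer: 1100 (12)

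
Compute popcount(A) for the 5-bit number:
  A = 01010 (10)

01010
1-bits at positions (from bit 0 = LSB): 1, 3
Count = 2

Answer: 2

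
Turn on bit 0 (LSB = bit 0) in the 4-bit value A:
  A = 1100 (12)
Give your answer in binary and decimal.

Mask = 1 << 0 = 0001
Bit 0 of A is 0, so OR-ing with the mask flips it to 1.
  1100
| 0001
------
  1101

Answer: 1101 (13)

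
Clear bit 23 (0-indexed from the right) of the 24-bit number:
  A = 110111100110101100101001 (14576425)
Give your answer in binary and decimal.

Mask = ~(1 << 23) = 011111111111111111111111
Bit 23 of A is 1, so AND-ing with the mask clears it to 0.
  110111100110101100101001
& 011111111111111111111111
--------------------------
  010111100110101100101001

Answer: 010111100110101100101001 (6187817)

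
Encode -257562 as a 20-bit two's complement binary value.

1. Binary of +257562:  00111110111000011010
2. Invert bits:     11000001000111100101
3. Add 1:           11000001000111100110

Answer: 11000001000111100110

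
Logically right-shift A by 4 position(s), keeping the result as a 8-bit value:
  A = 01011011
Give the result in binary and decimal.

Logical shift right by 4: drop the bottom 4 bit(s), prepend 4 zero(s) on the left.
  01011011  ->  keep [0101], discard [1011], prepend 0000
= 00000101

Answer: 00000101 (5)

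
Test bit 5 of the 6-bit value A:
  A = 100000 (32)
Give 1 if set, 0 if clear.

Bit 5 is the 6th from the right.
  100000
  ^
That bit is 1.

Answer: 1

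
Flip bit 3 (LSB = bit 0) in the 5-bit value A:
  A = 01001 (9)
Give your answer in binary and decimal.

Mask = 1 << 3 = 01000
Bit 3 of A is 1; XOR with the mask flips it to 0.
  01001
^ 01000
-------
  00001

Answer: 00001 (1)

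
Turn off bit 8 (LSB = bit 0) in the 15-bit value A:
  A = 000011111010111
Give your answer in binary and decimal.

Mask = ~(1 << 8) = 111111011111111
Bit 8 of A is 1, so AND-ing with the mask clears it to 0.
  000011111010111
& 111111011111111
-----------------
  000011011010111

Answer: 000011011010111 (1751)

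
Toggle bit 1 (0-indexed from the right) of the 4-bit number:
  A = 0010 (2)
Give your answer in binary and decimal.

Mask = 1 << 1 = 0010
Bit 1 of A is 1; XOR with the mask flips it to 0.
  0010
^ 0010
------
  0000

Answer: 0000 (0)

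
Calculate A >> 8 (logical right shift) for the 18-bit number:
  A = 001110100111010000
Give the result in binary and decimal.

Logical shift right by 8: drop the bottom 8 bit(s), prepend 8 zero(s) on the left.
  001110100111010000  ->  keep [0011101001], discard [11010000], prepend 00000000
= 000000000011101001

Answer: 000000000011101001 (233)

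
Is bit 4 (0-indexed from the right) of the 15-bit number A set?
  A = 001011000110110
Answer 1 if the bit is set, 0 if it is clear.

Bit 4 is the 5th from the right.
  001011000110110
            ^
That bit is 1.

Answer: 1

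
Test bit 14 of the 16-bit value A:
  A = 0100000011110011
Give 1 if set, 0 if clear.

Bit 14 is the 15th from the right.
  0100000011110011
   ^
That bit is 1.

Answer: 1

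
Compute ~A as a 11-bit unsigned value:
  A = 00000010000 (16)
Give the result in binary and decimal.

Flip each bit (0->1, 1->0):
  00000010000
  11111101111

Answer: 11111101111 (2031)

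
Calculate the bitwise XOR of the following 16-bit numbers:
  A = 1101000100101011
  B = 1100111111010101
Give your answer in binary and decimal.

Apply ^ to each column (1 where bits differ):
  1101000100101011
^ 1100111111010101
------------------
  0001111011111110

Answer: 0001111011111110 (7934)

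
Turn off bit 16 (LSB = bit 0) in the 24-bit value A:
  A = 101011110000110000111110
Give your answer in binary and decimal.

Mask = ~(1 << 16) = 111111101111111111111111
Bit 16 of A is 1, so AND-ing with the mask clears it to 0.
  101011110000110000111110
& 111111101111111111111111
--------------------------
  101011100000110000111110

Answer: 101011100000110000111110 (11406398)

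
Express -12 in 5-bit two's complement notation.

1. Binary of +12:  01100
2. Invert bits:     10011
3. Add 1:           10100

Answer: 10100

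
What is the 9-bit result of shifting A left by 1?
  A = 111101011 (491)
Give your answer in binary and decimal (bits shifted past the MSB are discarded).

Shift left by 1: drop the top 1 bit(s), append 1 zero(s) on the right.
  111101011  ->  discard [1], keep [11101011], append 0
= 111010110

Answer: 111010110 (470)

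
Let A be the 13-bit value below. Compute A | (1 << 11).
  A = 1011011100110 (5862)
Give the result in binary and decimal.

Mask = 1 << 11 = 0100000000000
Bit 11 of A is 0, so OR-ing with the mask flips it to 1.
  1011011100110
| 0100000000000
---------------
  1111011100110

Answer: 1111011100110 (7910)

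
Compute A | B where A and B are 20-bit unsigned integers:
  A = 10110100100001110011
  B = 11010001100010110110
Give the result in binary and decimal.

Apply | to each column (1 where either bit is 1):
  10110100100001110011
| 11010001100010110110
----------------------
  11110101100011110111

Answer: 11110101100011110111 (1005815)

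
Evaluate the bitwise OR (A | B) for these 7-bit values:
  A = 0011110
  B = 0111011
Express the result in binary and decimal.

Apply | to each column (1 where either bit is 1):
  0011110
| 0111011
---------
  0111111

Answer: 0111111 (63)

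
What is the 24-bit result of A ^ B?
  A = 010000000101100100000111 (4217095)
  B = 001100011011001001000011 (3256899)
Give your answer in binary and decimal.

Apply ^ to each column (1 where bits differ):
  010000000101100100000111
^ 001100011011001001000011
--------------------------
  011100011110101101000100

Answer: 011100011110101101000100 (7465796)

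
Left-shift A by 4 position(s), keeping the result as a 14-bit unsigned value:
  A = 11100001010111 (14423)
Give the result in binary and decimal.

Shift left by 4: drop the top 4 bit(s), append 4 zero(s) on the right.
  11100001010111  ->  discard [1110], keep [0001010111], append 0000
= 00010101110000

Answer: 00010101110000 (1392)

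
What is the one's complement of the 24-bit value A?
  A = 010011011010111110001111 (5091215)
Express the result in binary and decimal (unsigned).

Flip each bit (0->1, 1->0):
  010011011010111110001111
  101100100101000001110000

Answer: 101100100101000001110000 (11686000)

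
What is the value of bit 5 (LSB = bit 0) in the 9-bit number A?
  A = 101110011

Bit 5 is the 6th from the right.
  101110011
     ^
That bit is 1.

Answer: 1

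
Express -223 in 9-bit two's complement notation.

1. Binary of +223:  011011111
2. Invert bits:     100100000
3. Add 1:           100100001

Answer: 100100001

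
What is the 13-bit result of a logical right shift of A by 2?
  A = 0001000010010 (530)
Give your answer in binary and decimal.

Logical shift right by 2: drop the bottom 2 bit(s), prepend 2 zero(s) on the left.
  0001000010010  ->  keep [00010000100], discard [10], prepend 00
= 0000010000100

Answer: 0000010000100 (132)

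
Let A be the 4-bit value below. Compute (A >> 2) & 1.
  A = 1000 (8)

Bit 2 is the 3rd from the right.
  1000
   ^
That bit is 0.

Answer: 0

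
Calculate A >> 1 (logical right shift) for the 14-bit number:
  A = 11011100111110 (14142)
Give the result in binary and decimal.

Logical shift right by 1: drop the bottom 1 bit(s), prepend 1 zero(s) on the left.
  11011100111110  ->  keep [1101110011111], discard [0], prepend 0
= 01101110011111

Answer: 01101110011111 (7071)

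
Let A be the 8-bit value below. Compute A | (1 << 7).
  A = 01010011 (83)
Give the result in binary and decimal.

Mask = 1 << 7 = 10000000
Bit 7 of A is 0, so OR-ing with the mask flips it to 1.
  01010011
| 10000000
----------
  11010011

Answer: 11010011 (211)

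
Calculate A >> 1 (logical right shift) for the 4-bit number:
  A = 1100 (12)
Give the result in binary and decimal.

Logical shift right by 1: drop the bottom 1 bit(s), prepend 1 zero(s) on the left.
  1100  ->  keep [110], discard [0], prepend 0
= 0110

Answer: 0110 (6)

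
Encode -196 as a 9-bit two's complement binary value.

1. Binary of +196:  011000100
2. Invert bits:     100111011
3. Add 1:           100111100

Answer: 100111100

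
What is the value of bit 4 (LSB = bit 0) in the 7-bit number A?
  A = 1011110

Bit 4 is the 5th from the right.
  1011110
    ^
That bit is 1.

Answer: 1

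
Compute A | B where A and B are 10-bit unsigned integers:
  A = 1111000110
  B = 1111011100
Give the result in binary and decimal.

Apply | to each column (1 where either bit is 1):
  1111000110
| 1111011100
------------
  1111011110

Answer: 1111011110 (990)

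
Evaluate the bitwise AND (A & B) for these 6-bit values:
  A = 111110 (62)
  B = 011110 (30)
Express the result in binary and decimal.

Apply & to each column (1 only where both bits are 1):
  111110
& 011110
--------
  011110

Answer: 011110 (30)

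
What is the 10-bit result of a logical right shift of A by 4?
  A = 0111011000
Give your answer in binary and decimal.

Logical shift right by 4: drop the bottom 4 bit(s), prepend 4 zero(s) on the left.
  0111011000  ->  keep [011101], discard [1000], prepend 0000
= 0000011101

Answer: 0000011101 (29)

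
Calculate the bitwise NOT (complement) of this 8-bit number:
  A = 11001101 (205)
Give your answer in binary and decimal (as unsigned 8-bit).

Flip each bit (0->1, 1->0):
  11001101
  00110010

Answer: 00110010 (50)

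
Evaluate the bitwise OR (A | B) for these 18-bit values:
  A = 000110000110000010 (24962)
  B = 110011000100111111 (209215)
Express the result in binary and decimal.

Apply | to each column (1 where either bit is 1):
  000110000110000010
| 110011000100111111
--------------------
  110111000110111111

Answer: 110111000110111111 (225727)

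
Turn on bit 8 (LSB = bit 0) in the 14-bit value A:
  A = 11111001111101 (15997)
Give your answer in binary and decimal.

Mask = 1 << 8 = 00000100000000
Bit 8 of A is 0, so OR-ing with the mask flips it to 1.
  11111001111101
| 00000100000000
----------------
  11111101111101

Answer: 11111101111101 (16253)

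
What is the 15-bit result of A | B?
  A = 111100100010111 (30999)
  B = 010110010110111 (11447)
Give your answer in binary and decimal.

Apply | to each column (1 where either bit is 1):
  111100100010111
| 010110010110111
-----------------
  111110110110111

Answer: 111110110110111 (32183)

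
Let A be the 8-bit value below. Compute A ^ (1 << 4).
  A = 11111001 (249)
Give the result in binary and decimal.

Mask = 1 << 4 = 00010000
Bit 4 of A is 1; XOR with the mask flips it to 0.
  11111001
^ 00010000
----------
  11101001

Answer: 11101001 (233)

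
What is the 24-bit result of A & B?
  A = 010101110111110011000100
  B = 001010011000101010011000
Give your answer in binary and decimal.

Apply & to each column (1 only where both bits are 1):
  010101110111110011000100
& 001010011000101010011000
--------------------------
  000000010000100010000000

Answer: 000000010000100010000000 (67712)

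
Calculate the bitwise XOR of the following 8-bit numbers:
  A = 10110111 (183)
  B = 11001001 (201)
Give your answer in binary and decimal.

Apply ^ to each column (1 where bits differ):
  10110111
^ 11001001
----------
  01111110

Answer: 01111110 (126)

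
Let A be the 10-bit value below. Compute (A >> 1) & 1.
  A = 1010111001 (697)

Bit 1 is the 2nd from the right.
  1010111001
          ^
That bit is 0.

Answer: 0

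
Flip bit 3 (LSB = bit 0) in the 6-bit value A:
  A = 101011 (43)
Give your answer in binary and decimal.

Mask = 1 << 3 = 001000
Bit 3 of A is 1; XOR with the mask flips it to 0.
  101011
^ 001000
--------
  100011

Answer: 100011 (35)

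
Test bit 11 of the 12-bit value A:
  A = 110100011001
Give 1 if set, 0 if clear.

Bit 11 is the 12th from the right.
  110100011001
  ^
That bit is 1.

Answer: 1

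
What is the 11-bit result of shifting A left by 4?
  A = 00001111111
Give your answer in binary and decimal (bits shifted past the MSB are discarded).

Shift left by 4: drop the top 4 bit(s), append 4 zero(s) on the right.
  00001111111  ->  discard [0000], keep [1111111], append 0000
= 11111110000

Answer: 11111110000 (2032)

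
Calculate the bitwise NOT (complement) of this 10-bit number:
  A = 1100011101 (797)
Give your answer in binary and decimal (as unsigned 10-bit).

Flip each bit (0->1, 1->0):
  1100011101
  0011100010

Answer: 0011100010 (226)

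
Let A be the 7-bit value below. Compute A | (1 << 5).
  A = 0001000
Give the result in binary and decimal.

Mask = 1 << 5 = 0100000
Bit 5 of A is 0, so OR-ing with the mask flips it to 1.
  0001000
| 0100000
---------
  0101000

Answer: 0101000 (40)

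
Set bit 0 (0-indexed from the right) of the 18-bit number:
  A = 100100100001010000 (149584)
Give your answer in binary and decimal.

Mask = 1 << 0 = 000000000000000001
Bit 0 of A is 0, so OR-ing with the mask flips it to 1.
  100100100001010000
| 000000000000000001
--------------------
  100100100001010001

Answer: 100100100001010001 (149585)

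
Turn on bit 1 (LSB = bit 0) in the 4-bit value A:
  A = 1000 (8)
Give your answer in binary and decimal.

Mask = 1 << 1 = 0010
Bit 1 of A is 0, so OR-ing with the mask flips it to 1.
  1000
| 0010
------
  1010

Answer: 1010 (10)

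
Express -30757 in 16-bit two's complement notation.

1. Binary of +30757:  0111100000100101
2. Invert bits:     1000011111011010
3. Add 1:           1000011111011011

Answer: 1000011111011011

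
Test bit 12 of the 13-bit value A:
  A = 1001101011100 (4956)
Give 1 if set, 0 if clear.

Bit 12 is the 13th from the right.
  1001101011100
  ^
That bit is 1.

Answer: 1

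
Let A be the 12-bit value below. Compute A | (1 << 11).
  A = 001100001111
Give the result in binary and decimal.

Mask = 1 << 11 = 100000000000
Bit 11 of A is 0, so OR-ing with the mask flips it to 1.
  001100001111
| 100000000000
--------------
  101100001111

Answer: 101100001111 (2831)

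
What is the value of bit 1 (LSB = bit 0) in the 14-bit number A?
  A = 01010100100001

Bit 1 is the 2nd from the right.
  01010100100001
              ^
That bit is 0.

Answer: 0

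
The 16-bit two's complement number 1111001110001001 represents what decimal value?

MSB is 1, so the value is negative. Find the magnitude:
1. Invert bits:  0000110001110110
2. Add 1:        0000110001110111  = 3191
3. Apply sign:   -3191

Answer: -3191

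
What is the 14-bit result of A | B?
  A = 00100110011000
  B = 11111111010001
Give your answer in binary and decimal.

Apply | to each column (1 where either bit is 1):
  00100110011000
| 11111111010001
----------------
  11111111011001

Answer: 11111111011001 (16345)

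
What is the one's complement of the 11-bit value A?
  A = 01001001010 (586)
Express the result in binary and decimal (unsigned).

Flip each bit (0->1, 1->0):
  01001001010
  10110110101

Answer: 10110110101 (1461)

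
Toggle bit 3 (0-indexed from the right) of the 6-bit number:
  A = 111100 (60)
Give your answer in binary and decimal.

Mask = 1 << 3 = 001000
Bit 3 of A is 1; XOR with the mask flips it to 0.
  111100
^ 001000
--------
  110100

Answer: 110100 (52)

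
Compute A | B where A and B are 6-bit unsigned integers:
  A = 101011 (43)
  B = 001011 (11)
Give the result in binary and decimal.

Apply | to each column (1 where either bit is 1):
  101011
| 001011
--------
  101011

Answer: 101011 (43)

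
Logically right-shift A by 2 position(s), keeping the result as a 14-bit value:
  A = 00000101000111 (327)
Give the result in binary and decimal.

Logical shift right by 2: drop the bottom 2 bit(s), prepend 2 zero(s) on the left.
  00000101000111  ->  keep [000001010001], discard [11], prepend 00
= 00000001010001

Answer: 00000001010001 (81)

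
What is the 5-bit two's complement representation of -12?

1. Binary of +12:  01100
2. Invert bits:     10011
3. Add 1:           10100

Answer: 10100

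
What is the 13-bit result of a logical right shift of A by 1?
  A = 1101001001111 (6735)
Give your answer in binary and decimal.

Logical shift right by 1: drop the bottom 1 bit(s), prepend 1 zero(s) on the left.
  1101001001111  ->  keep [110100100111], discard [1], prepend 0
= 0110100100111

Answer: 0110100100111 (3367)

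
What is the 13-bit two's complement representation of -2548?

1. Binary of +2548:  0100111110100
2. Invert bits:     1011000001011
3. Add 1:           1011000001100

Answer: 1011000001100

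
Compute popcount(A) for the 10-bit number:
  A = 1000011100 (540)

1000011100
1-bits at positions (from bit 0 = LSB): 2, 3, 4, 9
Count = 4

Answer: 4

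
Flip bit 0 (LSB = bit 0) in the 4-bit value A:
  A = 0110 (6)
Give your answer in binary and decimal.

Mask = 1 << 0 = 0001
Bit 0 of A is 0; XOR with the mask flips it to 1.
  0110
^ 0001
------
  0111

Answer: 0111 (7)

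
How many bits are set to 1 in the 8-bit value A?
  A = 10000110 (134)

10000110
1-bits at positions (from bit 0 = LSB): 1, 2, 7
Count = 3

Answer: 3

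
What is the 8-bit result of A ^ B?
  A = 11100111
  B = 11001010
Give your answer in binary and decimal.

Apply ^ to each column (1 where bits differ):
  11100111
^ 11001010
----------
  00101101

Answer: 00101101 (45)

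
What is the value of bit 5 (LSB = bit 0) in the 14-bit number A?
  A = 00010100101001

Bit 5 is the 6th from the right.
  00010100101001
          ^
That bit is 1.

Answer: 1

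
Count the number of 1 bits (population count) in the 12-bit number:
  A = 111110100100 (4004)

111110100100
1-bits at positions (from bit 0 = LSB): 2, 5, 7, 8, 9, 10, 11
Count = 7

Answer: 7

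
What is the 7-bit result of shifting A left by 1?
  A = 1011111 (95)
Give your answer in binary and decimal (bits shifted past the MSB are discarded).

Shift left by 1: drop the top 1 bit(s), append 1 zero(s) on the right.
  1011111  ->  discard [1], keep [011111], append 0
= 0111110

Answer: 0111110 (62)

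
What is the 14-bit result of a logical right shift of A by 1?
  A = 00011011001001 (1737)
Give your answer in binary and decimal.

Logical shift right by 1: drop the bottom 1 bit(s), prepend 1 zero(s) on the left.
  00011011001001  ->  keep [0001101100100], discard [1], prepend 0
= 00001101100100

Answer: 00001101100100 (868)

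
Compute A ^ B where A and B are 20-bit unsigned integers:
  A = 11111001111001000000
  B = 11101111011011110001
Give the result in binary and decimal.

Apply ^ to each column (1 where bits differ):
  11111001111001000000
^ 11101111011011110001
----------------------
  00010110100010110001

Answer: 00010110100010110001 (92337)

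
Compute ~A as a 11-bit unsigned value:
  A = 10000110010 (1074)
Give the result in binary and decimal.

Flip each bit (0->1, 1->0):
  10000110010
  01111001101

Answer: 01111001101 (973)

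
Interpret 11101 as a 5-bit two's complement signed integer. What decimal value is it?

MSB is 1, so the value is negative. Find the magnitude:
1. Invert bits:  00010
2. Add 1:        00011  = 3
3. Apply sign:   -3

Answer: -3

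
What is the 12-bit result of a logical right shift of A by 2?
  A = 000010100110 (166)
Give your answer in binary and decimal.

Logical shift right by 2: drop the bottom 2 bit(s), prepend 2 zero(s) on the left.
  000010100110  ->  keep [0000101001], discard [10], prepend 00
= 000000101001

Answer: 000000101001 (41)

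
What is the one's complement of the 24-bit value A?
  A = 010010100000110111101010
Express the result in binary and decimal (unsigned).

Flip each bit (0->1, 1->0):
  010010100000110111101010
  101101011111001000010101

Answer: 101101011111001000010101 (11923989)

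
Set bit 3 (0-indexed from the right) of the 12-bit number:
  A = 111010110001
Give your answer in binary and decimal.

Mask = 1 << 3 = 000000001000
Bit 3 of A is 0, so OR-ing with the mask flips it to 1.
  111010110001
| 000000001000
--------------
  111010111001

Answer: 111010111001 (3769)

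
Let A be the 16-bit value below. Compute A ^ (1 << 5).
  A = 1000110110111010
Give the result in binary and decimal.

Mask = 1 << 5 = 0000000000100000
Bit 5 of A is 1; XOR with the mask flips it to 0.
  1000110110111010
^ 0000000000100000
------------------
  1000110110011010

Answer: 1000110110011010 (36250)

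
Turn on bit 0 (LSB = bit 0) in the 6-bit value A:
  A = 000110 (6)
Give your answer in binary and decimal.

Mask = 1 << 0 = 000001
Bit 0 of A is 0, so OR-ing with the mask flips it to 1.
  000110
| 000001
--------
  000111

Answer: 000111 (7)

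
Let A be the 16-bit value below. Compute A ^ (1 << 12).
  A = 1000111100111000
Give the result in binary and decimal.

Mask = 1 << 12 = 0001000000000000
Bit 12 of A is 0; XOR with the mask flips it to 1.
  1000111100111000
^ 0001000000000000
------------------
  1001111100111000

Answer: 1001111100111000 (40760)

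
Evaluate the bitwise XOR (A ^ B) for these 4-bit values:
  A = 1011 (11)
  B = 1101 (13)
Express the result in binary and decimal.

Apply ^ to each column (1 where bits differ):
  1011
^ 1101
------
  0110

Answer: 0110 (6)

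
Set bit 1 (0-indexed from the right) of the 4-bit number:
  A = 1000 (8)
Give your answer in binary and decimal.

Mask = 1 << 1 = 0010
Bit 1 of A is 0, so OR-ing with the mask flips it to 1.
  1000
| 0010
------
  1010

Answer: 1010 (10)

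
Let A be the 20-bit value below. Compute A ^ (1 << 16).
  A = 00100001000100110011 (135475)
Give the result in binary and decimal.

Mask = 1 << 16 = 00010000000000000000
Bit 16 of A is 0; XOR with the mask flips it to 1.
  00100001000100110011
^ 00010000000000000000
----------------------
  00110001000100110011

Answer: 00110001000100110011 (201011)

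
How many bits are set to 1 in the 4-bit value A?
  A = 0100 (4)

0100
1-bits at positions (from bit 0 = LSB): 2
Count = 1

Answer: 1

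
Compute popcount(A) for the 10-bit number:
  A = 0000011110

0000011110
1-bits at positions (from bit 0 = LSB): 1, 2, 3, 4
Count = 4

Answer: 4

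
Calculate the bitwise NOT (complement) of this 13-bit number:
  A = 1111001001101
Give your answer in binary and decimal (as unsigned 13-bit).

Flip each bit (0->1, 1->0):
  1111001001101
  0000110110010

Answer: 0000110110010 (434)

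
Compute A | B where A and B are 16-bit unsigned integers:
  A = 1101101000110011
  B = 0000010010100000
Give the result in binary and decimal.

Apply | to each column (1 where either bit is 1):
  1101101000110011
| 0000010010100000
------------------
  1101111010110011

Answer: 1101111010110011 (57011)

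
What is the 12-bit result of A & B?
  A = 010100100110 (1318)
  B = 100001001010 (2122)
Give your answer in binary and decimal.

Apply & to each column (1 only where both bits are 1):
  010100100110
& 100001001010
--------------
  000000000010

Answer: 000000000010 (2)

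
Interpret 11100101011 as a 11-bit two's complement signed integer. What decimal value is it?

MSB is 1, so the value is negative. Find the magnitude:
1. Invert bits:  00011010100
2. Add 1:        00011010101  = 213
3. Apply sign:   -213

Answer: -213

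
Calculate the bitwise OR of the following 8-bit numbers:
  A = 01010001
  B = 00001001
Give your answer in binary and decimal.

Apply | to each column (1 where either bit is 1):
  01010001
| 00001001
----------
  01011001

Answer: 01011001 (89)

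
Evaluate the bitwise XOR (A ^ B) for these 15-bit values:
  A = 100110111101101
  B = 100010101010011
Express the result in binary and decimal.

Apply ^ to each column (1 where bits differ):
  100110111101101
^ 100010101010011
-----------------
  000100010111110

Answer: 000100010111110 (2238)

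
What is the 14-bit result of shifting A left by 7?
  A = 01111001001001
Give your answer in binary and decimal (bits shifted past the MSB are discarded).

Shift left by 7: drop the top 7 bit(s), append 7 zero(s) on the right.
  01111001001001  ->  discard [0111100], keep [1001001], append 0000000
= 10010010000000

Answer: 10010010000000 (9344)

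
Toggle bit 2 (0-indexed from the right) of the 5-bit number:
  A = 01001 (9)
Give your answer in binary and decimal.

Mask = 1 << 2 = 00100
Bit 2 of A is 0; XOR with the mask flips it to 1.
  01001
^ 00100
-------
  01101

Answer: 01101 (13)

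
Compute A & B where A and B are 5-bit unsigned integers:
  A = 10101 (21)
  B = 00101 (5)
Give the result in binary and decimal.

Apply & to each column (1 only where both bits are 1):
  10101
& 00101
-------
  00101

Answer: 00101 (5)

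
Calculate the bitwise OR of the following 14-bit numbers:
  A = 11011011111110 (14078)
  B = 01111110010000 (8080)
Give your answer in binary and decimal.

Apply | to each column (1 where either bit is 1):
  11011011111110
| 01111110010000
----------------
  11111111111110

Answer: 11111111111110 (16382)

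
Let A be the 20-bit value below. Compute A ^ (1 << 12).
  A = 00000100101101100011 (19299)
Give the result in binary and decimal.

Mask = 1 << 12 = 00000001000000000000
Bit 12 of A is 0; XOR with the mask flips it to 1.
  00000100101101100011
^ 00000001000000000000
----------------------
  00000101101101100011

Answer: 00000101101101100011 (23395)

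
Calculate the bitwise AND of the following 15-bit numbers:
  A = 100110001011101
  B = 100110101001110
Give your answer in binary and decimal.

Apply & to each column (1 only where both bits are 1):
  100110001011101
& 100110101001110
-----------------
  100110001001100

Answer: 100110001001100 (19532)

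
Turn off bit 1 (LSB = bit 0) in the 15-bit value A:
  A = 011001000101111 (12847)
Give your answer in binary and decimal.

Mask = ~(1 << 1) = 111111111111101
Bit 1 of A is 1, so AND-ing with the mask clears it to 0.
  011001000101111
& 111111111111101
-----------------
  011001000101101

Answer: 011001000101101 (12845)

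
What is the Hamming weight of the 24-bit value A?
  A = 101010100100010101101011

101010100100010101101011
1-bits at positions (from bit 0 = LSB): 0, 1, 3, 5, 6, 8, 10, 14, 17, 19, 21, 23
Count = 12

Answer: 12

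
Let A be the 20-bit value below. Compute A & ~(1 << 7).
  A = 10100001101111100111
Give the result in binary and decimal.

Mask = ~(1 << 7) = 11111111111101111111
Bit 7 of A is 1, so AND-ing with the mask clears it to 0.
  10100001101111100111
& 11111111111101111111
----------------------
  10100001101101100111

Answer: 10100001101101100111 (662375)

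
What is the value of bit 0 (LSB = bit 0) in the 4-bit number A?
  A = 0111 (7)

Bit 0 is the 1st from the right.
  0111
     ^
That bit is 1.

Answer: 1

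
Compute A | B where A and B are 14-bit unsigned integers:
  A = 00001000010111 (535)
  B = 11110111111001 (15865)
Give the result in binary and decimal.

Apply | to each column (1 where either bit is 1):
  00001000010111
| 11110111111001
----------------
  11111111111111

Answer: 11111111111111 (16383)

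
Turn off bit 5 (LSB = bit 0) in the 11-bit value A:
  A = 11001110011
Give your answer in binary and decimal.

Mask = ~(1 << 5) = 11111011111
Bit 5 of A is 1, so AND-ing with the mask clears it to 0.
  11001110011
& 11111011111
-------------
  11001010011

Answer: 11001010011 (1619)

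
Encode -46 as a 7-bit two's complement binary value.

1. Binary of +46:  0101110
2. Invert bits:     1010001
3. Add 1:           1010010

Answer: 1010010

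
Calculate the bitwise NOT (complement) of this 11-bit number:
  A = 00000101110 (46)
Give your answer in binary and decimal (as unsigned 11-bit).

Flip each bit (0->1, 1->0):
  00000101110
  11111010001

Answer: 11111010001 (2001)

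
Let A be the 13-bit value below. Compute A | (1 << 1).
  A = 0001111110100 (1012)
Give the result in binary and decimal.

Mask = 1 << 1 = 0000000000010
Bit 1 of A is 0, so OR-ing with the mask flips it to 1.
  0001111110100
| 0000000000010
---------------
  0001111110110

Answer: 0001111110110 (1014)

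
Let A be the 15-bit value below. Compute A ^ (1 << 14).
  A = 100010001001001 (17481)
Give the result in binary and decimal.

Mask = 1 << 14 = 100000000000000
Bit 14 of A is 1; XOR with the mask flips it to 0.
  100010001001001
^ 100000000000000
-----------------
  000010001001001

Answer: 000010001001001 (1097)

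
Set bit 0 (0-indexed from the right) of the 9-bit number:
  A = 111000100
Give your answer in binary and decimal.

Mask = 1 << 0 = 000000001
Bit 0 of A is 0, so OR-ing with the mask flips it to 1.
  111000100
| 000000001
-----------
  111000101

Answer: 111000101 (453)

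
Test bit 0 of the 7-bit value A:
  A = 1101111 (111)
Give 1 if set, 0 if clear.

Bit 0 is the 1st from the right.
  1101111
        ^
That bit is 1.

Answer: 1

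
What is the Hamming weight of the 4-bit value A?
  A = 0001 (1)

0001
1-bits at positions (from bit 0 = LSB): 0
Count = 1

Answer: 1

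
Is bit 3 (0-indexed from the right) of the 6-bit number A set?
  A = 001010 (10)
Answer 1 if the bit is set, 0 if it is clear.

Bit 3 is the 4th from the right.
  001010
    ^
That bit is 1.

Answer: 1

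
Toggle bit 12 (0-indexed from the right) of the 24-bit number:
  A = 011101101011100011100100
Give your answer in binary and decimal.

Mask = 1 << 12 = 000000000001000000000000
Bit 12 of A is 1; XOR with the mask flips it to 0.
  011101101011100011100100
^ 000000000001000000000000
--------------------------
  011101101010100011100100

Answer: 011101101010100011100100 (7776484)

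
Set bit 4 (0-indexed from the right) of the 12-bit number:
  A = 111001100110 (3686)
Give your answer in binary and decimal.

Mask = 1 << 4 = 000000010000
Bit 4 of A is 0, so OR-ing with the mask flips it to 1.
  111001100110
| 000000010000
--------------
  111001110110

Answer: 111001110110 (3702)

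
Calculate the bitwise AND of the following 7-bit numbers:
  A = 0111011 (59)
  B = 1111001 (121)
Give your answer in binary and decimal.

Apply & to each column (1 only where both bits are 1):
  0111011
& 1111001
---------
  0111001

Answer: 0111001 (57)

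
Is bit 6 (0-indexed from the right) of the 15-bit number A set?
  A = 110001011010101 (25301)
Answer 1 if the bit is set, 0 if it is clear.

Bit 6 is the 7th from the right.
  110001011010101
          ^
That bit is 1.

Answer: 1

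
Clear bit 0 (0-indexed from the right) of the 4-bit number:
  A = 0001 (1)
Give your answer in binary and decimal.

Mask = ~(1 << 0) = 1110
Bit 0 of A is 1, so AND-ing with the mask clears it to 0.
  0001
& 1110
------
  0000

Answer: 0000 (0)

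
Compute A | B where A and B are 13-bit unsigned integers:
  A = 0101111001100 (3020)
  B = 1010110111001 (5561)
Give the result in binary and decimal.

Apply | to each column (1 where either bit is 1):
  0101111001100
| 1010110111001
---------------
  1111111111101

Answer: 1111111111101 (8189)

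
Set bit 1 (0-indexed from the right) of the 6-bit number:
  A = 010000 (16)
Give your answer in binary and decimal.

Mask = 1 << 1 = 000010
Bit 1 of A is 0, so OR-ing with the mask flips it to 1.
  010000
| 000010
--------
  010010

Answer: 010010 (18)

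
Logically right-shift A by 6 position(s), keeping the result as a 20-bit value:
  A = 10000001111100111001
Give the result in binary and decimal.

Logical shift right by 6: drop the bottom 6 bit(s), prepend 6 zero(s) on the left.
  10000001111100111001  ->  keep [10000001111100], discard [111001], prepend 000000
= 00000010000001111100

Answer: 00000010000001111100 (8316)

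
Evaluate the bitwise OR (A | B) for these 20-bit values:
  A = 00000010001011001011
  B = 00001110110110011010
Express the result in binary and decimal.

Apply | to each column (1 where either bit is 1):
  00000010001011001011
| 00001110110110011010
----------------------
  00001110111111011011

Answer: 00001110111111011011 (61403)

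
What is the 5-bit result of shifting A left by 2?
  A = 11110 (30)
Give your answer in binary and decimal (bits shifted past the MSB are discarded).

Shift left by 2: drop the top 2 bit(s), append 2 zero(s) on the right.
  11110  ->  discard [11], keep [110], append 00
= 11000

Answer: 11000 (24)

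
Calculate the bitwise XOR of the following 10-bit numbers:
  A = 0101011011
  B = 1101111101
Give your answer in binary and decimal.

Apply ^ to each column (1 where bits differ):
  0101011011
^ 1101111101
------------
  1000100110

Answer: 1000100110 (550)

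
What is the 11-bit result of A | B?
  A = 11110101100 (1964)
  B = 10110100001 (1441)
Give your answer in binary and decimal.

Apply | to each column (1 where either bit is 1):
  11110101100
| 10110100001
-------------
  11110101101

Answer: 11110101101 (1965)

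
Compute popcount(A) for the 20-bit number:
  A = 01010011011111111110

01010011011111111110
1-bits at positions (from bit 0 = LSB): 1, 2, 3, 4, 5, 6, 7, 8, 9, 10, 12, 13, 16, 18
Count = 14

Answer: 14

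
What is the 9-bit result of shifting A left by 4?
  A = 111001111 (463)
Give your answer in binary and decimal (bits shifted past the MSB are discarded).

Shift left by 4: drop the top 4 bit(s), append 4 zero(s) on the right.
  111001111  ->  discard [1110], keep [01111], append 0000
= 011110000

Answer: 011110000 (240)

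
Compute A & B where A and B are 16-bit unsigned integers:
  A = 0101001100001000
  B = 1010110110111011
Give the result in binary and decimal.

Apply & to each column (1 only where both bits are 1):
  0101001100001000
& 1010110110111011
------------------
  0000000100001000

Answer: 0000000100001000 (264)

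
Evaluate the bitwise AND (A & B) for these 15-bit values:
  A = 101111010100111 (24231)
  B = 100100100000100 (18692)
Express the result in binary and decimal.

Apply & to each column (1 only where both bits are 1):
  101111010100111
& 100100100000100
-----------------
  100100000000100

Answer: 100100000000100 (18436)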